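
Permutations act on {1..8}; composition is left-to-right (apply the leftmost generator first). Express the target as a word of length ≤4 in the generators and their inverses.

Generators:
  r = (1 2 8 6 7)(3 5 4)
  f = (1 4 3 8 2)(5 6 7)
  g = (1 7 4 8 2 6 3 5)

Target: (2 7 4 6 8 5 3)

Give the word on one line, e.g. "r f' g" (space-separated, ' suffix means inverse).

g' g' r' f'

  after g': (1 5 3 6 2 8 4 7)
  after g': (1 3 2 4)(5 6 8 7)
  after r': (1 4 7 3)(2 5 8 6)
  after f': (2 7 4 6 8 5 3)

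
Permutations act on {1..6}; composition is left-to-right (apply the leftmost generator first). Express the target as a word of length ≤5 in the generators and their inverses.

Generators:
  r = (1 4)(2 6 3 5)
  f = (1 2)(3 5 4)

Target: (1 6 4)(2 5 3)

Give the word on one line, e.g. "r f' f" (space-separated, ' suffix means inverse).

  after f': (1 2)(3 4 5)
  after r: (1 6 3)(2 4)
  after f': (1 6 4)(2 5 3)

f' r f'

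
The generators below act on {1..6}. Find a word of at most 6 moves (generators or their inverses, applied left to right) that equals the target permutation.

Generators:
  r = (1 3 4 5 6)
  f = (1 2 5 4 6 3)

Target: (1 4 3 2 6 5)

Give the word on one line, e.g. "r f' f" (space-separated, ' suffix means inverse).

r' r' r' f' r'

  after r': (1 6 5 4 3)
  after r': (1 5 3 6 4)
  after r': (1 4 6 3 5)
  after f': (1 5 3 2)
  after r': (1 4 3 2 6 5)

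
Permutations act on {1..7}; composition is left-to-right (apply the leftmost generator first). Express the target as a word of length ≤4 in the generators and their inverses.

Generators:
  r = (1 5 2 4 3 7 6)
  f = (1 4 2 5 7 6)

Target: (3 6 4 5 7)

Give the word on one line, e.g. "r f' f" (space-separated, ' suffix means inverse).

f' f' r r

  after f': (1 6 7 5 2 4)
  after f': (1 7 2)(4 6 5)
  after r: (1 6 2 5 3 7 4)
  after r: (3 6 4 5 7)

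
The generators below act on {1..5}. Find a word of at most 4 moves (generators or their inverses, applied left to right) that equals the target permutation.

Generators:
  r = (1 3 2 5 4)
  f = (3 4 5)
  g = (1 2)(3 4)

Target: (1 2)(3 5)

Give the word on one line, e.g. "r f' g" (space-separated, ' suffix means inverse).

  after f: (3 4 5)
  after g': (1 2)(4 5)
  after f': (1 2)(3 5)

f g' f'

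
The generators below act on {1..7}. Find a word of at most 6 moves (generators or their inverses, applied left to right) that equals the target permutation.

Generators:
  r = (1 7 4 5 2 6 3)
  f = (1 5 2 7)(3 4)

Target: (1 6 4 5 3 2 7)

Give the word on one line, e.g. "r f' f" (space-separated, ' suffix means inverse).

r' f r' f' r

  after r': (1 3 6 2 5 4 7)
  after f: (1 4)(3 6 7 5)
  after r': (1 7 4 3 2 5 6)
  after f': (1 2)(3 5 6 7)
  after r: (1 6 4 5 3 2 7)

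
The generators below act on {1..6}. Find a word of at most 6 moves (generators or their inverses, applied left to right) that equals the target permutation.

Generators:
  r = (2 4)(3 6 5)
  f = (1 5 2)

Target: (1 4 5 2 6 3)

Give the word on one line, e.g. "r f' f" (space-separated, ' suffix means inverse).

f f r' f'

  after f: (1 5 2)
  after f: (1 2 5)
  after r': (1 4 2 6 3 5)
  after f': (1 4 5 2 6 3)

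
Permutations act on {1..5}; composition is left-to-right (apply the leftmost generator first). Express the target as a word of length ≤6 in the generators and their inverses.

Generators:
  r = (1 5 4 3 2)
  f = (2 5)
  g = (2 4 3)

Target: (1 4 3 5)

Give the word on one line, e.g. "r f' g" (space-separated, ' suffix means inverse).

  after g: (2 4 3)
  after r': (1 2 5)
  after g: (1 4 3 2 5)
  after f': (1 4 3 5)

g r' g f'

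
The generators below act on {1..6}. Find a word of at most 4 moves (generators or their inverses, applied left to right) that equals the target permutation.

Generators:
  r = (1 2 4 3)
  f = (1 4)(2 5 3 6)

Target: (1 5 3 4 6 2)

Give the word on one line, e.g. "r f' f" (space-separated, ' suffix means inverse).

r f

  after r: (1 2 4 3)
  after f: (1 5 3 4 6 2)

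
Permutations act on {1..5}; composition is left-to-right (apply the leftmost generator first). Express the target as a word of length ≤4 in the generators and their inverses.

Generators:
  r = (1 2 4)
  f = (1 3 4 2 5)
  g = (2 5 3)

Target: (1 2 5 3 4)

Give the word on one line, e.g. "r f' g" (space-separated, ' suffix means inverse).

g r

  after g: (2 5 3)
  after r: (1 2 5 3 4)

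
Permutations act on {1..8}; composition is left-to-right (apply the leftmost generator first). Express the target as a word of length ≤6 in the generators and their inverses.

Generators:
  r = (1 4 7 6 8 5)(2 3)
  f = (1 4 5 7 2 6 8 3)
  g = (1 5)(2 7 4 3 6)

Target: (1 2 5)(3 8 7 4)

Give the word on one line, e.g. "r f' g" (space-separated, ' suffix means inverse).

  after g: (1 5)(2 7 4 3 6)
  after r': (1 8 6 3 7)(2 4)
  after g: (1 8 2 3 4 7 5)
  after f: (1 3 5 4 2)(6 8)
  after r': (1 2 5)(3 8 7 4)

g r' g f r'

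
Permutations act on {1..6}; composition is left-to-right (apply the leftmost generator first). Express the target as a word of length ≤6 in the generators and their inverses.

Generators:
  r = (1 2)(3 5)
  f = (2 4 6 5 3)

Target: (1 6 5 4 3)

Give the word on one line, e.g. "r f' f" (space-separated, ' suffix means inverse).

  after r': (1 2)(3 5)
  after f: (1 4 6 5 2)
  after f: (1 6 3 2)(4 5)
  after r': (1 6 5 4 3)

r' f f r'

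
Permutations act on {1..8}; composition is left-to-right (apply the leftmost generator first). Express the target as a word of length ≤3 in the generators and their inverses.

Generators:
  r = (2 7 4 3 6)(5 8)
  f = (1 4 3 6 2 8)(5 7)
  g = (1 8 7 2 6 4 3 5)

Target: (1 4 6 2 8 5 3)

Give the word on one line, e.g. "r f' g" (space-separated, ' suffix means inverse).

g' f' r

  after g': (1 5 3 4 6 2 7 8)
  after f': (1 7 2 5 4 3)
  after r: (1 4 6 2 8 5 3)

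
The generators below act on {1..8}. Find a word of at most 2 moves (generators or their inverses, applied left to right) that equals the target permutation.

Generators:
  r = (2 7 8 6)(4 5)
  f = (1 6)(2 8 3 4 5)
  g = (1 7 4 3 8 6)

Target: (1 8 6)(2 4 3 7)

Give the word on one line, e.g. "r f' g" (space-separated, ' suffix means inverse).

  after f': (1 6)(2 5 4 3 8)
  after r': (1 8 6)(2 4 3 7)

f' r'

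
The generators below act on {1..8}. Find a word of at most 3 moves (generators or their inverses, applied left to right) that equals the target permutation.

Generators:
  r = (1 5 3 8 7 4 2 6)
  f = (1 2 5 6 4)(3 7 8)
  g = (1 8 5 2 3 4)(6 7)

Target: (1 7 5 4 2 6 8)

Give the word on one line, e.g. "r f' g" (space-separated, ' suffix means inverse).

f r' r'

  after f: (1 2 5 6 4)(3 7 8)
  after r': (1 4 6 7 3 8 5 2)
  after r': (1 7 5 4 2 6 8)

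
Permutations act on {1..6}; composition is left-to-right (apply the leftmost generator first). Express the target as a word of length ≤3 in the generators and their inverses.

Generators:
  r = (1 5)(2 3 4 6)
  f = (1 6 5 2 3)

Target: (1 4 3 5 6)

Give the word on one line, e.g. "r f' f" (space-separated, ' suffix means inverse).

f r'

  after f: (1 6 5 2 3)
  after r': (1 4 3 5 6)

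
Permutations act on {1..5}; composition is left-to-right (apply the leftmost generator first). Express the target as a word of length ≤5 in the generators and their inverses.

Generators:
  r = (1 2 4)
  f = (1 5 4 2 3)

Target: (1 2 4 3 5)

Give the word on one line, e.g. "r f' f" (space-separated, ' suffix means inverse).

r' f' r f' r

  after r': (1 4 2)
  after f': (1 5)(2 3)
  after r: (1 5 2 3 4)
  after f': (3 5 4)
  after r: (1 2 4 3 5)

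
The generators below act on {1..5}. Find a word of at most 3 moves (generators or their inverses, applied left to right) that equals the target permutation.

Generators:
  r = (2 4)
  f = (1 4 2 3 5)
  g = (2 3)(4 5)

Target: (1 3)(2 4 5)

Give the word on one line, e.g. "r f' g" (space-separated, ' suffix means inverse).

  after f': (1 5 3 2 4)
  after r': (1 5 3 4)
  after f': (1 3)(2 4 5)

f' r' f'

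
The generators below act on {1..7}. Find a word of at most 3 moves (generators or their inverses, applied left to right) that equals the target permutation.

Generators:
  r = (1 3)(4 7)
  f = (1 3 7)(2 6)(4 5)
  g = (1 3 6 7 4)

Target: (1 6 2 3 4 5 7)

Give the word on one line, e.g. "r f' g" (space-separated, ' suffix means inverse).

  after f': (1 7 3)(2 6)(4 5)
  after g': (1 6 2 3 4 5 7)

f' g'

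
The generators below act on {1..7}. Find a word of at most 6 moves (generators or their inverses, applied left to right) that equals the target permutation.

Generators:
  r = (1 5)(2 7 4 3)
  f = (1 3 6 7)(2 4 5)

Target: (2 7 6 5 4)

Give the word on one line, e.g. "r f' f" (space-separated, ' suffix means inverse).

r' f r f

  after r': (1 5)(2 3 4 7)
  after f: (1 2 6 7 4)(3 5)
  after r: (1 7 3)(2 6 4 5)
  after f: (2 7 6 5 4)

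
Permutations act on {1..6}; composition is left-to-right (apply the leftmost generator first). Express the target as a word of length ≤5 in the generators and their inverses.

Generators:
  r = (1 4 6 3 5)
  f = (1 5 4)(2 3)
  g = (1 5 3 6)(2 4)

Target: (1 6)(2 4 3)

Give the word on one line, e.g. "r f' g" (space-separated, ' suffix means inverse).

  after f': (1 4 5)(2 3)
  after g: (1 2 6)(3 4)
  after g: (1 4 6 5 3 2)
  after r: (1 6)(2 4 3)

f' g g r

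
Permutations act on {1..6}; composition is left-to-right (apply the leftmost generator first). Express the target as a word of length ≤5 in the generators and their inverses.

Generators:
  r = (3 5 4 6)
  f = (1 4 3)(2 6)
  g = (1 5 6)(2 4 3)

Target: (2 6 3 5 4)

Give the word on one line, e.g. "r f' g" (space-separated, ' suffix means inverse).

f' g' f' r r

  after f': (1 3 4)(2 6)
  after g': (1 4 6 3 2 5)
  after f': (2 5 3 6 4)
  after r: (2 4)
  after r: (2 6 3 5 4)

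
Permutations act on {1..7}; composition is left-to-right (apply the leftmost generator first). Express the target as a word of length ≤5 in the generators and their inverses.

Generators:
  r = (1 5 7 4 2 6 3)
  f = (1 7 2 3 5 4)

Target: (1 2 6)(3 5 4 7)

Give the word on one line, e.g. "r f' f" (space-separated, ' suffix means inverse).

f r' f' f'

  after f: (1 7 2 3 5 4)
  after r': (1 5 7 4 3)(2 6)
  after f': (1 3 4 2 6 7 5)
  after f': (1 2 6)(3 5 4 7)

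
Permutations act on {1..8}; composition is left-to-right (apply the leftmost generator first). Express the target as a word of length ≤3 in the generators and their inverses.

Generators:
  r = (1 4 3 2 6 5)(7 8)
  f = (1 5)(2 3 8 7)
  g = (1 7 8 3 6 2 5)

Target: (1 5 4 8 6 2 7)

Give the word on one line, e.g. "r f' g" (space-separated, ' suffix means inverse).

f' r g'

  after f': (1 5)(2 7 8 3)
  after r: (2 8)(3 6 5 4)
  after g': (1 5 4 8 6 2 7)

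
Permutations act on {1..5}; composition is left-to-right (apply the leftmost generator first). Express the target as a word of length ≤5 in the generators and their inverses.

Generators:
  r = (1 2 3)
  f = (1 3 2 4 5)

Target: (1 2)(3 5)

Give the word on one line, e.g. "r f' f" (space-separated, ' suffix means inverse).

  after r: (1 2 3)
  after f: (1 4 5)
  after r: (1 4 5 2 3)
  after f': (1 2)(3 5)

r f r f'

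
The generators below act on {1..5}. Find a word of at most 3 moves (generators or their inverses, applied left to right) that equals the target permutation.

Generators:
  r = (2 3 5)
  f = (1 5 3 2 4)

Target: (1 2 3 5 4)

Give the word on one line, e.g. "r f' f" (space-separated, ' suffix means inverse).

  after r: (2 3 5)
  after f: (1 5 4)
  after r: (1 2 3 5 4)

r f r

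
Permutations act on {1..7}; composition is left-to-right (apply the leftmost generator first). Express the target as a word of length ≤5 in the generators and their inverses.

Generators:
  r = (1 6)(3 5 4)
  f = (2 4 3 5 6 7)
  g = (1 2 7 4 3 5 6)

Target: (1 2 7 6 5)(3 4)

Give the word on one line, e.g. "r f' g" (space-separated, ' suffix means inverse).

  after f': (2 7 6 5 3 4)
  after f': (2 6 3)(4 7 5)
  after r': (1 6 4 7 3 2)
  after g: (3 7 5 6)
  after g: (1 2 7 6 5)(3 4)

f' f' r' g g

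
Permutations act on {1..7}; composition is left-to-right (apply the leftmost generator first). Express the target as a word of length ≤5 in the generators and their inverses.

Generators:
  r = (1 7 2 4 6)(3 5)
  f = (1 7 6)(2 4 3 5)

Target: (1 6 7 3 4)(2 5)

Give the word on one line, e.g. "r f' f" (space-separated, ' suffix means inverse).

  after r: (1 7 2 4 6)(3 5)
  after f': (4 7 5)
  after f': (1 6 7 3 4)(2 5)

r f' f'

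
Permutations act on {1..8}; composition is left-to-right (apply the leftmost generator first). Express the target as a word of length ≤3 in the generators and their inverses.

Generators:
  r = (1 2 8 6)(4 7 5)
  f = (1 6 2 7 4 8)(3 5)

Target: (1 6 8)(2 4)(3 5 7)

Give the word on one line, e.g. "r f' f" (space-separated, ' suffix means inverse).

r f'

  after r: (1 2 8 6)(4 7 5)
  after f': (1 6 8)(2 4)(3 5 7)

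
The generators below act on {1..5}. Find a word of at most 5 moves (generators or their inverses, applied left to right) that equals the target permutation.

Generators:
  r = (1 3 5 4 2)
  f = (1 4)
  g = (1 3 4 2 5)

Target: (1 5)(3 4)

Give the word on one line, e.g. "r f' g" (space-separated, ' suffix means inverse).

  after r: (1 3 5 4 2)
  after g': (2 5 3)
  after f: (1 4)(2 5 3)
  after f: (2 5 3)
  after g': (1 5)(3 4)

r g' f f g'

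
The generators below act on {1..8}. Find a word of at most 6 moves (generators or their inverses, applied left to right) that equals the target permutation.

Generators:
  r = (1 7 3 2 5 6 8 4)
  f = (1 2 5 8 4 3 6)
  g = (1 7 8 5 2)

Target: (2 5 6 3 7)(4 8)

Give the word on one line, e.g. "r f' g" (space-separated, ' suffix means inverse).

  after g: (1 7 8 5 2)
  after f: (1 7 4 3 6)
  after g: (1 8 5 2)(3 6 7 4)
  after f: (1 4 6 7 3)
  after r: (2 5 6 3 7)(4 8)

g f g f r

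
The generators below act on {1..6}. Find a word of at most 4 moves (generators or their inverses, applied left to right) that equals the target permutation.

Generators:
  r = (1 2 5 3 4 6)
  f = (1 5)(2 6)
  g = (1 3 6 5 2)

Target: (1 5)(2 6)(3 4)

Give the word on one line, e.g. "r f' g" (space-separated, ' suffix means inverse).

  after f: (1 5)(2 6)
  after g: (1 2 5 3 6)
  after r': (3 4)
  after f: (1 5)(2 6)(3 4)

f g r' f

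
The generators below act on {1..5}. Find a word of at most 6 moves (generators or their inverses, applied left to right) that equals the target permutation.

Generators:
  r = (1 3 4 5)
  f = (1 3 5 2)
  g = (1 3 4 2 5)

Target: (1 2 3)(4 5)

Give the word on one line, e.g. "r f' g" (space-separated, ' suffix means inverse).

f' r' g' f' g

  after f': (1 2 5 3)
  after r': (1 2 4 3 5)
  after g': (1 4)(2 3)
  after f': (1 4 2)(3 5)
  after g: (1 2 3)(4 5)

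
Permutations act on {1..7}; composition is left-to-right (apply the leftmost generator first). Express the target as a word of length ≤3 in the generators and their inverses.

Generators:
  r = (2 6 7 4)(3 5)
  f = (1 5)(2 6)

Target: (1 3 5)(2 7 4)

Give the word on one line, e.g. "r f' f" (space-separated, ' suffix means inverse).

  after f': (1 5)(2 6)
  after r: (1 3 5)(2 7 4)

f' r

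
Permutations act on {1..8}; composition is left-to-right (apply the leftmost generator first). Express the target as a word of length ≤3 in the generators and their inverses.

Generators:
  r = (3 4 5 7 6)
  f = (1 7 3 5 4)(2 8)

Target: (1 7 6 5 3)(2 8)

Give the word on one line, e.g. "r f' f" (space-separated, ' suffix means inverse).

r f

  after r: (3 4 5 7 6)
  after f: (1 7 6 5 3)(2 8)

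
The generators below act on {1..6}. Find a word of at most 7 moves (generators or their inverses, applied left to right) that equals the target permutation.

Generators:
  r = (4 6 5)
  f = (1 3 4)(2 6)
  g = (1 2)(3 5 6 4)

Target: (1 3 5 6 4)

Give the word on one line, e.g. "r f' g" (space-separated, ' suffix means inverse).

  after g: (1 2)(3 5 6 4)
  after g: (3 6)(4 5)
  after r: (3 5 6)
  after f': (1 4 3 5 2 6)
  after f': (1 3 5 6 4)

g g r f' f'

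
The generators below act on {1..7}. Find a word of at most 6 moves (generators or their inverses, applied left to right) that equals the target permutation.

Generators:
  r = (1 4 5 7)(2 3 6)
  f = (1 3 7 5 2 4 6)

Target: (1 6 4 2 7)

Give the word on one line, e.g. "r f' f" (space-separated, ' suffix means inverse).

f f r r f

  after f: (1 3 7 5 2 4 6)
  after f: (1 7 2 6 3 5 4)
  after r: (3 7)
  after r: (1 4 5 7 6 2 3)
  after f: (1 6 4 2 7)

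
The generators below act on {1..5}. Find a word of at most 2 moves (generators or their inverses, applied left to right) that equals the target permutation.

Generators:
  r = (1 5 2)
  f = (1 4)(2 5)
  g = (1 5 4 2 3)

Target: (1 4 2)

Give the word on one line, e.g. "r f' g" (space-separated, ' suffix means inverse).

f' r'

  after f': (1 4)(2 5)
  after r': (1 4 2)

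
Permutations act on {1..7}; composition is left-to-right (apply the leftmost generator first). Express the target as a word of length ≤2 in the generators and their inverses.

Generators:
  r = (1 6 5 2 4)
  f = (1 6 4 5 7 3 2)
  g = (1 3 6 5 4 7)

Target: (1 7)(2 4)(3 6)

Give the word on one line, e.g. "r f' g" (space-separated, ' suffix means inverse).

r' g

  after r': (1 4 2 5 6)
  after g: (1 7)(2 4)(3 6)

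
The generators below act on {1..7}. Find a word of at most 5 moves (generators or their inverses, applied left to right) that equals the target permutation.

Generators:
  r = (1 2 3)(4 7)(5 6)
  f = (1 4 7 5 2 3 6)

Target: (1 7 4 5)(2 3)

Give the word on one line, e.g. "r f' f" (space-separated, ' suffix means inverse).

  after f': (1 6 3 2 5 7 4)
  after r: (1 5 4 2 6)
  after f': (1 7 4 5)(2 3)

f' r f'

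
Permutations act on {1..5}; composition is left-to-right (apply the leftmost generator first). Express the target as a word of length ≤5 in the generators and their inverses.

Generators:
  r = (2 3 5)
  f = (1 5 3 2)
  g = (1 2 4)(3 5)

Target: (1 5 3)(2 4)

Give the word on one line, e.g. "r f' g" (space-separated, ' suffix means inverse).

r' f r f' g'

  after r': (2 5 3)
  after f: (1 5 2 3)
  after r: (1 2 5 3)
  after f': (1 3 2)
  after g': (1 5 3)(2 4)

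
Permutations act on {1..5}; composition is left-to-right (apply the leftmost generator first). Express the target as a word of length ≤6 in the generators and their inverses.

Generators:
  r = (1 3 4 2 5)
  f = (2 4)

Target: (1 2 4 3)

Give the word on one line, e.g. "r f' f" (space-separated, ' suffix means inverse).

  after r': (1 5 2 4 3)
  after r': (1 2 3 5 4)
  after f: (1 4)(2 3 5)
  after r: (1 2 4 3)

r' r' f r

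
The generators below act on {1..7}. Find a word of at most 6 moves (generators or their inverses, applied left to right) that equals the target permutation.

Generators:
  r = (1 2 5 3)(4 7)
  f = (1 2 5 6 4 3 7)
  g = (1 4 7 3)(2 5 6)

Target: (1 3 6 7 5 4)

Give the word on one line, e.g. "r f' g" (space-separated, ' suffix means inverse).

g r' r' f

  after g: (1 4 7 3)(2 5 6)
  after r': (1 7 5 6)
  after r': (1 4 7 2)(3 5 6)
  after f: (1 3 6 7 5 4)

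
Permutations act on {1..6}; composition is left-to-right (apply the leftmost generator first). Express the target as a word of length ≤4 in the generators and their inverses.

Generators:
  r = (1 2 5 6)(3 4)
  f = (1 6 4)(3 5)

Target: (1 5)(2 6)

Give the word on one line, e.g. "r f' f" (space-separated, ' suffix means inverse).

  after r': (1 6 5 2)(3 4)
  after r': (1 5)(2 6)

r' r'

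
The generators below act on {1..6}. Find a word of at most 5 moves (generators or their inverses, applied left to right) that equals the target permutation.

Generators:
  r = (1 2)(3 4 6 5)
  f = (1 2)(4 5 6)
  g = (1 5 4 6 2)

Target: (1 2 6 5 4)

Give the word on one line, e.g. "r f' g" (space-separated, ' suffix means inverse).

f' f' g'

  after f': (1 2)(4 6 5)
  after f': (4 5 6)
  after g': (1 2 6 5 4)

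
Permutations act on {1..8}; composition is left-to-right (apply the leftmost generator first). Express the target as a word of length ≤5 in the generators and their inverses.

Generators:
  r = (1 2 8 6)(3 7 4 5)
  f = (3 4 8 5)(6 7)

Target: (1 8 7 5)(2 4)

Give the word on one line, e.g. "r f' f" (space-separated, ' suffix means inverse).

  after r': (1 6 8 2)(3 5 4 7)
  after f: (1 7 4 6 5 8 2)
  after r: (1 4)(3 7 5 6)
  after r: (1 5)(2 8 6 7 3 4)
  after f': (1 8 7 5)(2 4)

r' f r r f'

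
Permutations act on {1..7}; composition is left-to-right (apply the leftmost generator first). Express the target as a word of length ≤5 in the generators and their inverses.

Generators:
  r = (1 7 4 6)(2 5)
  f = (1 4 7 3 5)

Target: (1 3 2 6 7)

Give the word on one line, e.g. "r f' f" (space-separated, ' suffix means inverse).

r f r r r

  after r: (1 7 4 6)(2 5)
  after f: (1 3 5 2)(4 6)
  after r: (1 3 2 7 4)
  after r: (1 3 5 2 4 7 6)
  after r: (1 3 2 6 7)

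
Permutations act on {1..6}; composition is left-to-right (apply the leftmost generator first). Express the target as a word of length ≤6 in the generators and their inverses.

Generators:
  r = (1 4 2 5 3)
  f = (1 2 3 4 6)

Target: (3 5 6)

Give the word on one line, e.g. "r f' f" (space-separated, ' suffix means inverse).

  after r': (1 3 5 2 4)
  after f: (1 4 2 6)(3 5)
  after f: (1 6 2)(3 5 4)
  after f: (3 5 6)

r' f f f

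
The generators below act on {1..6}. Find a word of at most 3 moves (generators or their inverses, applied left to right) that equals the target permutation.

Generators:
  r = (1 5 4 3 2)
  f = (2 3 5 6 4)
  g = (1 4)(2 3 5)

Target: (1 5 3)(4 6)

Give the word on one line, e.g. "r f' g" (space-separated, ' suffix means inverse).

  after g': (1 4)(2 5 3)
  after r: (1 3)(2 4 5)
  after f: (1 5 3)(4 6)

g' r f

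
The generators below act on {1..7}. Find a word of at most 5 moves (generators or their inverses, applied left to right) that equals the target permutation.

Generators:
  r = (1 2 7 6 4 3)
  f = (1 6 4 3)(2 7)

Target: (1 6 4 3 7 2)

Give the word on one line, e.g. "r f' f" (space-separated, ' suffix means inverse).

  after f: (1 6 4 3)(2 7)
  after f: (1 4)(3 6)
  after r': (1 6 4 3 7 2)

f f r'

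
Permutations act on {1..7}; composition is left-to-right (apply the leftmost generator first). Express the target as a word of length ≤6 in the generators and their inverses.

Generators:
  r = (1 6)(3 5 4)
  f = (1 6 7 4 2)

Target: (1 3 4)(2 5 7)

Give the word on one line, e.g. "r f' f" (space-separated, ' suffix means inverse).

  after f': (1 2 4 7 6)
  after r: (1 2 3 5 4 7)
  after f': (1 4 6)(2 3 5 7)
  after r: (1 3 4)(2 5 7)

f' r f' r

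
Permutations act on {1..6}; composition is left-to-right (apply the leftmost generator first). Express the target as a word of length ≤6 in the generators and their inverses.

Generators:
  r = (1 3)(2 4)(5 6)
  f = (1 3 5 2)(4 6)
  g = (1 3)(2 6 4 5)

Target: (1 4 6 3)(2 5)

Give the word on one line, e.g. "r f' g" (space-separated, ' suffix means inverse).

  after f': (1 2 5 3)(4 6)
  after f': (1 5)(2 3)
  after g': (1 4 6 2)(3 5)
  after f': (1 6 5)
  after f': (1 4 6 3)(2 5)

f' f' g' f' f'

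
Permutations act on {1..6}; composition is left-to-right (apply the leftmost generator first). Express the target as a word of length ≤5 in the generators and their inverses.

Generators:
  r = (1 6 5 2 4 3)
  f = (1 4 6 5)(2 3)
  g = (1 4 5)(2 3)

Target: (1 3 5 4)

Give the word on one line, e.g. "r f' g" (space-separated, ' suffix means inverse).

  after f': (1 5 6 4)(2 3)
  after r: (1 2)(3 4 6)
  after r: (1 4 5 2 6)
  after f': (2 4 6 5 3)
  after r': (1 3 5 4)

f' r r f' r'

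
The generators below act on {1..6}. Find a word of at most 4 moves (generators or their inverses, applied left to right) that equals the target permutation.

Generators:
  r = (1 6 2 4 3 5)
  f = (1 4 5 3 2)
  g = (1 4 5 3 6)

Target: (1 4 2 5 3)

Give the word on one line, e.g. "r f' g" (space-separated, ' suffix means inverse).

r g r' f'

  after r: (1 6 2 4 3 5)
  after g: (2 5 4 6)
  after r': (1 5 2 3 4)
  after f': (1 4 2 5 3)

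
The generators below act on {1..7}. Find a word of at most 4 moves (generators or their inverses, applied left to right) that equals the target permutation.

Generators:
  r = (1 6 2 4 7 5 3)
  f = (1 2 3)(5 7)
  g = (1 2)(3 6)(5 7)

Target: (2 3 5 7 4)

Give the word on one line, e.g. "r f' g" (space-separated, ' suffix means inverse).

  after r': (1 3 5 7 4 2 6)
  after f': (1 2 6 3 7 4)
  after g: (2 3 5 7 4)

r' f' g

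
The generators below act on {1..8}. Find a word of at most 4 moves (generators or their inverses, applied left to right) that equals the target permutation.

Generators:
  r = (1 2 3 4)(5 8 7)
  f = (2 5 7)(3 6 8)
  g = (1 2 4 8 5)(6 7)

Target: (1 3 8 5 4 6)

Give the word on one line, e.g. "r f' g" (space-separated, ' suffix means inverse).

g r g

  after g: (1 2 4 8 5)(6 7)
  after r: (1 3 4 7 6 5 2)
  after g: (1 3 8 5 4 6)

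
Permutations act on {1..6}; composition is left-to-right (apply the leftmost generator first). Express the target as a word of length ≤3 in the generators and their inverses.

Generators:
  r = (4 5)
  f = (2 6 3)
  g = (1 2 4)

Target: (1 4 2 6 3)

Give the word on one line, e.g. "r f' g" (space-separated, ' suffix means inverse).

  after f: (2 6 3)
  after g': (1 4 2 6 3)

f g'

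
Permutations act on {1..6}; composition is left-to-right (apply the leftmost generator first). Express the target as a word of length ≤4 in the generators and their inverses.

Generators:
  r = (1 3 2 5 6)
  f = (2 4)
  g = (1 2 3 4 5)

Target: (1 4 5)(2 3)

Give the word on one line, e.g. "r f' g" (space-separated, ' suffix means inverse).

  after g: (1 2 3 4 5)
  after f': (1 4 5)(2 3)

g f'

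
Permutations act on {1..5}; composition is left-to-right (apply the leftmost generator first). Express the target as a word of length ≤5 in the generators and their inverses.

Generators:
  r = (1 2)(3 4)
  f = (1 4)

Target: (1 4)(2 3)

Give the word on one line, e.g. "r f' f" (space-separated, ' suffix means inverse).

  after f: (1 4)
  after r': (1 3 4 2)
  after f: (1 3)(2 4)
  after r': (1 4)(2 3)

f r' f r'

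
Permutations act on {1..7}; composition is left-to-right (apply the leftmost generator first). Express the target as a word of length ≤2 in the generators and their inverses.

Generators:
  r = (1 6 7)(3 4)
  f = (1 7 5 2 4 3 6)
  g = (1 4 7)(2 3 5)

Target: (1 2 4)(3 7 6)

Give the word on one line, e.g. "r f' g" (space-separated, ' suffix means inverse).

  after g: (1 4 7)(2 3 5)
  after f': (1 2 4)(3 7 6)

g f'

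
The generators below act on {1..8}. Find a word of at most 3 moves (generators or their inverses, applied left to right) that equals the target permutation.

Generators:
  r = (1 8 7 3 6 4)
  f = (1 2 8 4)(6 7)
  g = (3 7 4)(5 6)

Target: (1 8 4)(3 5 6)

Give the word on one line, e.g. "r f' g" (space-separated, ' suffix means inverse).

  after r: (1 8 7 3 6 4)
  after g: (1 8 4)(3 5 6)

r g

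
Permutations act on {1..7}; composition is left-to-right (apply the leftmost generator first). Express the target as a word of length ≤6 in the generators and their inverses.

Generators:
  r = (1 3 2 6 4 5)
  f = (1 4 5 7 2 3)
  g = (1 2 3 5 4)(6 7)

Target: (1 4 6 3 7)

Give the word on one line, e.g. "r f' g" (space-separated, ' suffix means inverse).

r' g' r' g'

  after r': (1 5 4 6 2 3)
  after g': (1 3 4 7 6)
  after r': (2 3 6 5 4 7)
  after g': (1 4 6 3 7)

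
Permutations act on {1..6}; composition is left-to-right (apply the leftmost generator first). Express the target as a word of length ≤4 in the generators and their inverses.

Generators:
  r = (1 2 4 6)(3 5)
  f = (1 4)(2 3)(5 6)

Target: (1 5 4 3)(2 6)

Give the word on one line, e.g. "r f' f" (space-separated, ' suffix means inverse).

f r f'

  after f: (1 4)(2 3)(5 6)
  after r: (1 6 3 4 2 5)
  after f': (1 5 4 3)(2 6)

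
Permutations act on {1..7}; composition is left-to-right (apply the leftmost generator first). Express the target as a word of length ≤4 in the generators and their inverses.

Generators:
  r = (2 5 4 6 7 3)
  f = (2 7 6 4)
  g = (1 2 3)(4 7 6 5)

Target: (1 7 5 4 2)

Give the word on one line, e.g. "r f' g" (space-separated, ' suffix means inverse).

g' r'

  after g': (1 3 2)(4 5 6 7)
  after r': (1 7 5 4 2)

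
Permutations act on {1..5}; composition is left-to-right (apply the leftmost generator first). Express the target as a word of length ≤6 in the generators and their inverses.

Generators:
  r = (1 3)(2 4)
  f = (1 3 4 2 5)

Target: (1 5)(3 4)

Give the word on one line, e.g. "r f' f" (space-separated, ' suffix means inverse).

f r r r f'

  after f: (1 3 4 2 5)
  after r: (2 5 3)
  after r: (1 3 4 2 5)
  after r: (2 5 3)
  after f': (1 5)(3 4)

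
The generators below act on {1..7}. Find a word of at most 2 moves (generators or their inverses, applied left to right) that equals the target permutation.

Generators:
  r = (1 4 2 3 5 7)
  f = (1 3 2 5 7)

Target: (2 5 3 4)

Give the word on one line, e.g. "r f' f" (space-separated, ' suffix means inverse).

f' r

  after f': (1 7 5 2 3)
  after r: (2 5 3 4)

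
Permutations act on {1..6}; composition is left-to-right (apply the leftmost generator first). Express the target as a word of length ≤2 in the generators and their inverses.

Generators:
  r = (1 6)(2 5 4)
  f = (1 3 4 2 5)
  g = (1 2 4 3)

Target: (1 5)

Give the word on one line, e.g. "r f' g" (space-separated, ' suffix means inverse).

  after g: (1 2 4 3)
  after f: (1 5)

g f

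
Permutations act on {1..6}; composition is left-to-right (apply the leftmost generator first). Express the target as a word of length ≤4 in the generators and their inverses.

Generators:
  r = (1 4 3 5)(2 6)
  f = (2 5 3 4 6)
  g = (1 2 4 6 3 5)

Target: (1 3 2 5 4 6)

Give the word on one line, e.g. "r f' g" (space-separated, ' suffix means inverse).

g' r'

  after g': (1 5 3 6 4 2)
  after r': (1 3 2 5 4 6)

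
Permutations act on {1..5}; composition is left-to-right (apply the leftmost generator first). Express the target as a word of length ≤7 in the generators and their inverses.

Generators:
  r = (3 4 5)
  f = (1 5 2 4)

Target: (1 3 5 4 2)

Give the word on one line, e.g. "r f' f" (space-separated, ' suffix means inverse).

  after r: (3 4 5)
  after r: (3 5 4)
  after f: (1 5)(2 4 3)
  after r: (1 3 2 5)
  after f': (1 3 5 4 2)

r r f r f'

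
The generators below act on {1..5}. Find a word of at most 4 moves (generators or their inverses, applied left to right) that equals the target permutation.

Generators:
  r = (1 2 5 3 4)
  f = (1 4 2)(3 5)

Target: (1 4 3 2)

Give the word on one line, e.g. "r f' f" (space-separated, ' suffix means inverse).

f' f' r f

  after f': (1 2 4)(3 5)
  after f': (1 4 2)
  after r: (3 4 5)
  after f: (1 4 3 2)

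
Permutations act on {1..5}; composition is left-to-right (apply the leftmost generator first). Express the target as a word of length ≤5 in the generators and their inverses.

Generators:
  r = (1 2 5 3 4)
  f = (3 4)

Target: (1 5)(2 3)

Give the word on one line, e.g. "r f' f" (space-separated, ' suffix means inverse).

f' r f r

  after f': (3 4)
  after r: (1 2 5 3)
  after f: (1 2 5 4 3)
  after r: (1 5)(2 3)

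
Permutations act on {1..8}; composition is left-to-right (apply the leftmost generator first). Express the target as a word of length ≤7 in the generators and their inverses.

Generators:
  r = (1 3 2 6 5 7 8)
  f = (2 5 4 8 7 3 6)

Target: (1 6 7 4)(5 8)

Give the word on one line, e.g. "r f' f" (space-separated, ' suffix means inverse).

r f r' f r'

  after r: (1 3 2 6 5 7 8)
  after f: (1 6 4 8)(3 5)
  after r': (1 2 3 6 4 7 5)
  after f: (1 5)(2 6 8 7 4 3)
  after r': (1 6 7 4)(5 8)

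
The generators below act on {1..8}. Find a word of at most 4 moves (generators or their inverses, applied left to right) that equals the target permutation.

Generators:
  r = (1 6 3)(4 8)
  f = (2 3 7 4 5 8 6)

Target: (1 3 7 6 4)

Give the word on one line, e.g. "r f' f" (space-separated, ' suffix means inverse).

r f r' f

  after r: (1 6 3)(4 8)
  after f: (1 2 3)(4 6 7)(5 8)
  after r': (1 2 6 7 8 5 4)
  after f: (1 3 7 6 4)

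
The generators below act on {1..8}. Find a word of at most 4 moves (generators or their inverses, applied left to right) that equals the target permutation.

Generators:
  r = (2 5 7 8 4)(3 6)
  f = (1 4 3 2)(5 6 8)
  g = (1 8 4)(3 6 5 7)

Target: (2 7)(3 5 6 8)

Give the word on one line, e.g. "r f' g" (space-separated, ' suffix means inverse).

f' r' r' g'

  after f': (1 2 3 4)(5 8 6)
  after r': (1 4)(2 6)(3 8)(5 7)
  after r': (1 8 6 4)(2 3 7)
  after g': (2 7)(3 5 6 8)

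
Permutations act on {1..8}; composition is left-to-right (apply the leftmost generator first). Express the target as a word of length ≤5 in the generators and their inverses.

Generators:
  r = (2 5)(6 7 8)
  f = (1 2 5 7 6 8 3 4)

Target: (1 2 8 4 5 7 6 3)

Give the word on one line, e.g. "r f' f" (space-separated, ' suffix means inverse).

f f r

  after f: (1 2 5 7 6 8 3 4)
  after f: (1 5 6 3)(2 7 8 4)
  after r: (1 2 8 4 5 7 6 3)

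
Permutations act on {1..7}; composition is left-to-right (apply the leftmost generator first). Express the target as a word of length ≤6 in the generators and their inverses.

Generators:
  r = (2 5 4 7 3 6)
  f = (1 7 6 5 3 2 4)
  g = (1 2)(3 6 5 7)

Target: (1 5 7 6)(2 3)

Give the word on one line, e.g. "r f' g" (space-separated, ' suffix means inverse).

  after r: (2 5 4 7 3 6)
  after r: (2 4 3)(5 7 6)
  after g': (1 2 4 7 3)
  after f': (1 3 4)(5 6 7)
  after f': (1 5 7 6)(2 3)

r r g' f' f'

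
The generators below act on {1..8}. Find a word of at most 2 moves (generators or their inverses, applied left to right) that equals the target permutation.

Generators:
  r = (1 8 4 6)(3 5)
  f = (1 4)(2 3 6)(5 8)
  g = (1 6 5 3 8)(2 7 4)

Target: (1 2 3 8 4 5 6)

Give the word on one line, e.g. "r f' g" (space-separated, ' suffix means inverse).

r' f

  after r': (1 6 4 8)(3 5)
  after f: (1 2 3 8 4 5 6)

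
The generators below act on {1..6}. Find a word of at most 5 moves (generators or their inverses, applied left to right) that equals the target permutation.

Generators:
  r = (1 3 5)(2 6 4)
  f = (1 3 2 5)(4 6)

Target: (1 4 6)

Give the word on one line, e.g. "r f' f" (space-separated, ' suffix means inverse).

  after r: (1 3 5)(2 6 4)
  after r: (1 5 3)(2 4 6)
  after f': (1 2 6 3 5)
  after r': (1 4 6)

r r f' r'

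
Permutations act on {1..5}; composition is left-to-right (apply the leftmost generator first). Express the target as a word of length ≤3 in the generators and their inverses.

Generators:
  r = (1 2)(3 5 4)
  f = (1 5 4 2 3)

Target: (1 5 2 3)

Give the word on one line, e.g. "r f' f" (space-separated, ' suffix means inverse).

  after f': (1 3 2 4 5)
  after r: (1 5 2 3)

f' r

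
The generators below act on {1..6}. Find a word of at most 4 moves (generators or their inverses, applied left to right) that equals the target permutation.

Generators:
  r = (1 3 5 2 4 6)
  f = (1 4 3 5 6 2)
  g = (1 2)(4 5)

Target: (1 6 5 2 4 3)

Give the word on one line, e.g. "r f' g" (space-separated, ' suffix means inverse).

f' g f r

  after f': (1 2 6 5 3 4)
  after g: (2 6 4)(3 5)
  after f: (1 4)(3 6)
  after r: (1 6 5 2 4 3)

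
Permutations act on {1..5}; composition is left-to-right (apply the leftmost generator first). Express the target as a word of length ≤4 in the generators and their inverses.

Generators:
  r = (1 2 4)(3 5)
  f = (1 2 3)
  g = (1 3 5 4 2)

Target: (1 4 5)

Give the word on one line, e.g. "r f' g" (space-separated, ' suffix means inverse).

  after f: (1 2 3)
  after g': (1 4 5 3 2)
  after f: (1 4 5)

f g' f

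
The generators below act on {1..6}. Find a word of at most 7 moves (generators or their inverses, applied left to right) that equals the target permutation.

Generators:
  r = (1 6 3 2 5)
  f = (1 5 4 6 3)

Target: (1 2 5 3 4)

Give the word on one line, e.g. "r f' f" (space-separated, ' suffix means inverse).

f r f r' f'

  after f: (1 5 4 6 3)
  after r: (2 5 4 3 6)
  after f: (1 5 6 2 4)
  after r': (1 2 4 5)(3 6)
  after f': (1 2 5 3 4)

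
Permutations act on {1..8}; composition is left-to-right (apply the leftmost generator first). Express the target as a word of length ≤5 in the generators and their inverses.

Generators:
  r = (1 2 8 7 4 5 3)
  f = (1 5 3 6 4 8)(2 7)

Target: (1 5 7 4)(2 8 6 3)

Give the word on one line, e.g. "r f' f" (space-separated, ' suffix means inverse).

f' f' r

  after f': (1 8 4 6 3 5)(2 7)
  after f': (1 4 3)(5 8 6)
  after r: (1 5 7 4)(2 8 6 3)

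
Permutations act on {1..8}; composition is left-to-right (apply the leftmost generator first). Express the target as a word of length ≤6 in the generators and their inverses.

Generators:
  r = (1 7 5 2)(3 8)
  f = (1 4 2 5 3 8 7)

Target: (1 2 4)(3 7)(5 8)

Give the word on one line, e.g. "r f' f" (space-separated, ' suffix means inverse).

f r f' r'

  after f: (1 4 2 5 3 8 7)
  after r: (1 4)(5 8)
  after f': (2 4 7 8)(3 5)
  after r': (1 2 4)(3 7)(5 8)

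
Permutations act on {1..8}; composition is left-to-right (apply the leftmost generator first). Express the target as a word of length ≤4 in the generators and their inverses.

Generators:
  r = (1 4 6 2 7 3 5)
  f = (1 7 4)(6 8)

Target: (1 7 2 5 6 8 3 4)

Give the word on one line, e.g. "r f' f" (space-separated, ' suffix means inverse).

  after f': (1 4 7)(6 8)
  after r: (1 6 8 2 7 4 3 5)
  after r: (1 2 3)(4 5)(6 8 7)
  after r: (1 7 2 5 6 8 3 4)

f' r r r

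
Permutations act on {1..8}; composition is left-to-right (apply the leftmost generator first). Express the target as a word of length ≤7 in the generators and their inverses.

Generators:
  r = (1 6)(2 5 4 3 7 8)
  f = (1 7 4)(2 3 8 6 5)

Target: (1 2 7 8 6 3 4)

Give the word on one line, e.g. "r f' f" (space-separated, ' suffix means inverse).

r r r f r'

  after r: (1 6)(2 5 4 3 7 8)
  after r: (2 4 7)(3 8 5)
  after r: (1 6)(2 3)(4 8)(5 7)
  after f: (1 5 4 6 7 2 8)
  after r': (1 2 7 8 6 3 4)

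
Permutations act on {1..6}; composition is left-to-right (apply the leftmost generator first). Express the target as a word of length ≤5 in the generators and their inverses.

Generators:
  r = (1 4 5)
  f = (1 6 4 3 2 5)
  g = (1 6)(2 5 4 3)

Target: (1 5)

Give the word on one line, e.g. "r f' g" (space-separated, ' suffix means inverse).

  after g': (1 6)(2 3 4 5)
  after f: (1 4)
  after r: (1 5)

g' f r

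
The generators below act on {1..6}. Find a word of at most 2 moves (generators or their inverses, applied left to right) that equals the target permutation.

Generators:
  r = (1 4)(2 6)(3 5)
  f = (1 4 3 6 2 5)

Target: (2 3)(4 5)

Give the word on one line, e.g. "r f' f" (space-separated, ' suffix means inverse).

r' f'

  after r': (1 4)(2 6)(3 5)
  after f': (2 3)(4 5)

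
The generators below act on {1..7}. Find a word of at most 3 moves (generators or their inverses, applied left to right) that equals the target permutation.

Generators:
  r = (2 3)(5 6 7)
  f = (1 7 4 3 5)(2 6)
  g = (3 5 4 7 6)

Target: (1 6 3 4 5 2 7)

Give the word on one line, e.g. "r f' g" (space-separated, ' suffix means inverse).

f' r

  after f': (1 5 3 4 7)(2 6)
  after r: (1 6 3 4 5 2 7)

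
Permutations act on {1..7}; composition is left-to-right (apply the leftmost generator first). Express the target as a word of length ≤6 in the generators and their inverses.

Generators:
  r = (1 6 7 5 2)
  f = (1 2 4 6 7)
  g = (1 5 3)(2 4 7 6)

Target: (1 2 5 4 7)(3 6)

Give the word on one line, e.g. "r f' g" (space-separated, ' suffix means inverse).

  after r': (1 2 5 7 6)
  after g': (1 6 3 5 4 2)
  after r': (3 7 6)(4 5)
  after r': (1 2 5 4 7)(3 6)

r' g' r' r'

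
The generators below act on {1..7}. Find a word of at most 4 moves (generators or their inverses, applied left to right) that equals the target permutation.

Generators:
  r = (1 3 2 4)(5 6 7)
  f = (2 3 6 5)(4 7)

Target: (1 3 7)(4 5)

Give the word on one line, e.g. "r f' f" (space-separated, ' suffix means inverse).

f r

  after f: (2 3 6 5)(4 7)
  after r: (1 3 7)(4 5)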